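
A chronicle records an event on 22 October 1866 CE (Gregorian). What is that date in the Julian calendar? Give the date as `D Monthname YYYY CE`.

At this point the Julian calendar is 12 days behind the Gregorian.
22 October 1866 Gregorian − 12 days → 10 October 1866 Julian.

10 October 1866 CE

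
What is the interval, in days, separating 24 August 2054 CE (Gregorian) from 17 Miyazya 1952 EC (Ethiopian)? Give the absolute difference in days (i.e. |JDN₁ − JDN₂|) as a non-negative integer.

34454

JDN of the first date = 2471504.
JDN of the second date = 2437050.
|2437050 − 2471504| = 34454.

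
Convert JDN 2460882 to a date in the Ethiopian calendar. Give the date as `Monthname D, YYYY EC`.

JDN 2460882 is 25 July 2025 in the Gregorian calendar.
In the Ethiopian calendar that day is Hamle 18, 2017 EC.

Hamle 18, 2017 EC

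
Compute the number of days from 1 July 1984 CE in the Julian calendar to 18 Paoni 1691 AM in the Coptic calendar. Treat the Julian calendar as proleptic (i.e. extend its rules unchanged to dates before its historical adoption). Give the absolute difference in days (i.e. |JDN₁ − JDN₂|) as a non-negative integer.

JDN of the first date = 2445896.
JDN of the second date = 2442589.
|2442589 − 2445896| = 3307.

3307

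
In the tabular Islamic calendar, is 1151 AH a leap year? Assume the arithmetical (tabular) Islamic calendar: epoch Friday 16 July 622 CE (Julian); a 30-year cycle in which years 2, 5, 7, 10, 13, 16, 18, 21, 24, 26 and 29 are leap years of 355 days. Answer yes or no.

no

Year 1151 AH is year 11 of its 30-year cycle; leap positions are 2, 5, 7, 10, 13, 16, 18, 21, 24, 26, 29, so it is a common year (354 days).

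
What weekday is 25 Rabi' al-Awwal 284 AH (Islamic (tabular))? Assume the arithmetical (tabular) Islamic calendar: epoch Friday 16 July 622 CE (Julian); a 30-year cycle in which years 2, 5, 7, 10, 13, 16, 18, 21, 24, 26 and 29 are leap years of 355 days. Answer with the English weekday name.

Monday

Equivalently 6 May 897 Gregorian, JDN 2048809.
2048809 ≡ 0 (mod 7); counting from Monday = 0 gives Monday.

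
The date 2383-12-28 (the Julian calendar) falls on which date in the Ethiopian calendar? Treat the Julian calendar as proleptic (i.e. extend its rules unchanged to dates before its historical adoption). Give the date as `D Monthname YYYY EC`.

1 Tir 2376 EC

Both dates share Julian Day Number 2591810; in the Ethiopian calendar that is 1 Tir 2376 EC.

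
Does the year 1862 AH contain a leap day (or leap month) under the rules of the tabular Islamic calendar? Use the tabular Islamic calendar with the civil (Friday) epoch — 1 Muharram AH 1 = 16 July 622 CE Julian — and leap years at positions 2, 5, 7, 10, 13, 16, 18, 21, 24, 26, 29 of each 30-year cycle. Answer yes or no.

Year 1862 AH is year 2 of its 30-year cycle; leap positions are 2, 5, 7, 10, 13, 16, 18, 21, 24, 26, 29, so it is a leap year (355 days).

yes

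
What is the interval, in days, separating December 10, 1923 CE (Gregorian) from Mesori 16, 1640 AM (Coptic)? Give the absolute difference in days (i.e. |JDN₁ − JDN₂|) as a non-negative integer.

256

JDN of the first date = 2423764.
JDN of the second date = 2424020.
|2424020 − 2423764| = 256.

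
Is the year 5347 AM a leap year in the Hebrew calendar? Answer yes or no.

yes

Hebrew year 5347 is year 8 of its 19-year Metonic cycle; leap years are at positions 3, 6, 8, 11, 14, 17, 19, so it is a leap year (13 months).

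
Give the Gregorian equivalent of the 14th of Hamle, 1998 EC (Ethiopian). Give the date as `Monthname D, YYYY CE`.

Both dates share Julian Day Number 2453938; in the Gregorian calendar that is 21 July 2006 CE.

July 21, 2006 CE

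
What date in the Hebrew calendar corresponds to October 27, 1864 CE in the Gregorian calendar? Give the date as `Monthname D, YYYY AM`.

Both dates share Julian Day Number 2402172; in the Hebrew calendar that is 27 Tishrei 5625 AM.

Tishrei 27, 5625 AM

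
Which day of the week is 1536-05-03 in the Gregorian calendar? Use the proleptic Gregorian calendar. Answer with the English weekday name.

2282195 ≡ 6 (mod 7); counting from Monday = 0 gives Sunday.

Sunday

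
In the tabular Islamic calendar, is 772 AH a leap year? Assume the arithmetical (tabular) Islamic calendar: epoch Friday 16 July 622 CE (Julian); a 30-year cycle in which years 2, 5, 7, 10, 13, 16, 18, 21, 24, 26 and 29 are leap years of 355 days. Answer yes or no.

no

Year 772 AH is year 22 of its 30-year cycle; leap positions are 2, 5, 7, 10, 13, 16, 18, 21, 24, 26, 29, so it is a common year (354 days).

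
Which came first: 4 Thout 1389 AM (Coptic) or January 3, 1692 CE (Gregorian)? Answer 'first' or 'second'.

Converting both to JDN: 2332000 vs 2339053; the smaller is the first.

first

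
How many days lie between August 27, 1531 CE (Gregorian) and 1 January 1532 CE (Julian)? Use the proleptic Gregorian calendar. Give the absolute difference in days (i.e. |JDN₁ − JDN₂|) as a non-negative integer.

137

JDN of the first date = 2280484.
JDN of the second date = 2280621.
|2280621 − 2280484| = 137.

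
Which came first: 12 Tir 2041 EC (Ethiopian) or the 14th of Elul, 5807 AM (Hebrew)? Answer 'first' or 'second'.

First date → JDN 2469462; second date → JDN 2468959.
JDN 2468959 < JDN 2469462, so the second date is earlier.

second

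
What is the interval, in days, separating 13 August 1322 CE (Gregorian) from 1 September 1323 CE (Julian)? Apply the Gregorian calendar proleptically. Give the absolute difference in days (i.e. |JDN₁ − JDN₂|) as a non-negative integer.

392

First date → JDN 2204135; second date → JDN 2204527.
The interval is |2204135 − 2204527| = 392 days.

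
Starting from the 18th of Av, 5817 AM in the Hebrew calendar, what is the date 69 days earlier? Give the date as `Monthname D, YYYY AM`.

Sivan 8, 5817 AM

JDN of the 18th of Av, 5817 AM = 2472594.
2472594 − 69 = 2472525.
JDN 2472525 in the Hebrew calendar is Sivan 8, 5817 AM.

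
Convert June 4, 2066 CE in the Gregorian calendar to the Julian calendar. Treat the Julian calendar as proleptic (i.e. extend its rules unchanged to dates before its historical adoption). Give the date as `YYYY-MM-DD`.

2066-05-22

At this point the Julian calendar is 13 days behind the Gregorian.
4 June 2066 Gregorian − 13 days → 22 May 2066 Julian.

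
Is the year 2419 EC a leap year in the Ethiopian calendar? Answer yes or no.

yes

2419 mod 4 = 3; in the Ethiopian calendar a year is leap when year mod 4 = 3, so it is a leap year.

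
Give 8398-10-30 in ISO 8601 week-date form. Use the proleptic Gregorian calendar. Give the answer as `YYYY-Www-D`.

The weekday is Friday (ISO weekday 5).
That Friday belongs to ISO week 44 of ISO year 8398.

8398-W44-5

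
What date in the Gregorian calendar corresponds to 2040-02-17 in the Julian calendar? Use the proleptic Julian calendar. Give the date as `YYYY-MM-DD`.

The Julian–Gregorian offset here is 13 days (Julian trailing).
17 February 2040 Julian + 13 days → 1 March 2040 Gregorian.

2040-03-01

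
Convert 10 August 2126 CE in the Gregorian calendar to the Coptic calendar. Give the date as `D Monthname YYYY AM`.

Both dates share Julian Day Number 2497787; in the Coptic calendar that is 3 Mesori 1842 AM.

3 Mesori 1842 AM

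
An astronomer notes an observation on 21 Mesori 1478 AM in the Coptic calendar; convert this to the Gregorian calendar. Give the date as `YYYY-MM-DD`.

Julian Day Number of the source date = 2364854.
Converting JDN 2364854 to the Gregorian calendar gives 25 August 1762 CE.

1762-08-25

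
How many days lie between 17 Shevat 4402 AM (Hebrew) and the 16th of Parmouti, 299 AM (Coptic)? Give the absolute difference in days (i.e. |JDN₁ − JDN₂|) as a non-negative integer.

21472

First date → JDN 1955571; second date → JDN 1934099.
The interval is |1955571 − 1934099| = 21472 days.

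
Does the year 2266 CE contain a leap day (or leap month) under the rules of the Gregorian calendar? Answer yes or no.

no

2266 is not divisible by 4, so it is a common year.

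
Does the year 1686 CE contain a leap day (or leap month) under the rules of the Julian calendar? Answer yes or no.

1686 mod 4 = 2, so it is a common year in the Julian calendar.

no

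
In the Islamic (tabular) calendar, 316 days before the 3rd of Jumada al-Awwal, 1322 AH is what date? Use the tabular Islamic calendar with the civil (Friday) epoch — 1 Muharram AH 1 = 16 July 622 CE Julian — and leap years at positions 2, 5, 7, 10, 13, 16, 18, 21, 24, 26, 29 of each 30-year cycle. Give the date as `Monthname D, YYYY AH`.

JDN of the 3rd of Jumada al-Awwal, 1322 AH = 2416678.
2416678 − 316 = 2416362.
JDN 2416362 in the tabular Islamic calendar is Jumada al-Thani 11, 1321 AH.

Jumada al-Thani 11, 1321 AH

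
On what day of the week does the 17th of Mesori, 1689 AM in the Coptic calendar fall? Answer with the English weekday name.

Thursday

This is JDN 2441918 (23 August 1973 Gregorian).
Since JDN mod 7 = 3 (0 = Monday), the day is Thursday.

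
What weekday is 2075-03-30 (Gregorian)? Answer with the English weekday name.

Saturday

JDN 2479027 mod 7 = 5, and JDN 0 was a Monday, so this is a Saturday.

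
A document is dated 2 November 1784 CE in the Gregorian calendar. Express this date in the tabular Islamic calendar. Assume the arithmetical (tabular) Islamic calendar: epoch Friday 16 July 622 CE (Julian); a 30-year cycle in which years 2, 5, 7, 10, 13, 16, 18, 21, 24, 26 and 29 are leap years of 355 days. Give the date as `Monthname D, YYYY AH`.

Both dates share Julian Day Number 2372959; in the tabular Islamic calendar that is 18 Dhu al-Hijjah 1198 AH.

Dhu al-Hijjah 18, 1198 AH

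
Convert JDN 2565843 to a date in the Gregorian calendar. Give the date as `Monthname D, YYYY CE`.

Counting from JDN 2299161 = 15 Oct 1582 gives an offset of 266682 days.

December 9, 2312 CE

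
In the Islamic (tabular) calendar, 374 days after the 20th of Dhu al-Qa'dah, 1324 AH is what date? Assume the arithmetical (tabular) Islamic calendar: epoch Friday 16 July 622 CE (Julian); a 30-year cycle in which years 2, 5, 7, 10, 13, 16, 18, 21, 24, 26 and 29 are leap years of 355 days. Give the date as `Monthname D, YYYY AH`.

The starting date is JDN 2417581; 2417581 + 374 = 2417955.
JDN 2417955 corresponds to Dhu al-Hijjah 10, 1325 AH.

Dhu al-Hijjah 10, 1325 AH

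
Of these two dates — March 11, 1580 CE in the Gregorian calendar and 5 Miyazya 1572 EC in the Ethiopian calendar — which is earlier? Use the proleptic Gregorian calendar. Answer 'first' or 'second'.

first

Converting both to JDN: 2298213 vs 2298243; the smaller is the first.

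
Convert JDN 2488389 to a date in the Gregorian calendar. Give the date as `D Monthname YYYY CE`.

JDN 2451545 is 1 Jan 2000; 2488389 is +36844 days from there.

16 November 2100 CE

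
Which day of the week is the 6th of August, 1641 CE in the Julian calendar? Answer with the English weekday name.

This is JDN 2320651 (16 August 1641 Gregorian).
JDN 2320651 mod 7 = 4, and JDN 0 was a Monday, so this is a Friday.

Friday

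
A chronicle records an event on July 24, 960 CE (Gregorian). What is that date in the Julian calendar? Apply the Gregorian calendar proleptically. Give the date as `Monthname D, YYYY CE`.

At this point the Julian calendar is 5 days behind the Gregorian.
24 July 960 Gregorian − 5 days → 19 July 960 Julian.

July 19, 960 CE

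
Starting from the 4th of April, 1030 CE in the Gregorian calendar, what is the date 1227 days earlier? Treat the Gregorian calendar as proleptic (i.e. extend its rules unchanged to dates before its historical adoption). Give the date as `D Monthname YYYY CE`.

Counting 1227 days back from JDN 2097353 reaches JDN 2096126, which is 24 November 1026 CE.

24 November 1026 CE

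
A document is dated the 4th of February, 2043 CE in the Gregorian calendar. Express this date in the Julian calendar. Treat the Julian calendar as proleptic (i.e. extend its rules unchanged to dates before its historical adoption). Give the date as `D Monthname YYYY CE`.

The Julian–Gregorian offset here is 13 days (Julian trailing).
4 February 2043 Gregorian − 13 days → 22 January 2043 Julian.

22 January 2043 CE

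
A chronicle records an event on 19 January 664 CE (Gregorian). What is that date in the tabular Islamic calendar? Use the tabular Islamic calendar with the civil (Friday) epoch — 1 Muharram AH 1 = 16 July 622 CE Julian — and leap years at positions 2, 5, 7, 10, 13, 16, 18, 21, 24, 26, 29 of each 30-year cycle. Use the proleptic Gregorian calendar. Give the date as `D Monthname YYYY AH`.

Julian Day Number of the source date = 1963599.
Converting JDN 1963599 to the tabular Islamic calendar gives 11 Shawwal 43 AH.

11 Shawwal 43 AH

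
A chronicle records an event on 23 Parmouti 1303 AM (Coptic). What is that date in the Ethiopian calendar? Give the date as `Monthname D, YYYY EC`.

Miyazya 23, 1579 EC

Julian Day Number of the source date = 2300817.
Converting JDN 2300817 to the Ethiopian calendar gives 23 Miyazya 1579 EC.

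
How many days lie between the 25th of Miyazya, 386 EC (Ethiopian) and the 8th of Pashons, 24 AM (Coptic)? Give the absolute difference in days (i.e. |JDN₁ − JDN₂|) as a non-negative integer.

31398

JDN of the first date = 1865076.
JDN of the second date = 1833678.
|1833678 − 1865076| = 31398.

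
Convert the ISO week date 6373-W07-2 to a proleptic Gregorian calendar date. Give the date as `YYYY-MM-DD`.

ISO week 1 of 6373 is the week containing the first Thursday of 6373.
Week 7, day 2 (Tuesday) lands on 6373-02-13.

6373-02-13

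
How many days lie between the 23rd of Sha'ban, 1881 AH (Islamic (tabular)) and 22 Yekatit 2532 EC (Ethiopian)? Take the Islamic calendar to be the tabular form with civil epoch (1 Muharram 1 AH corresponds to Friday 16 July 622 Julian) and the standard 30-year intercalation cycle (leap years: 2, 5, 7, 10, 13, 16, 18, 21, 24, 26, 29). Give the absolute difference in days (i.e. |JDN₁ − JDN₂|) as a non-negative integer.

33962

JDN of the first date = 2614878.
JDN of the second date = 2648840.
|2648840 − 2614878| = 33962.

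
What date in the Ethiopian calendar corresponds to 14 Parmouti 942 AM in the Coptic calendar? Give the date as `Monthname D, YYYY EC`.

The source date corresponds to 16 April 1226 in the proleptic Gregorian calendar (JDN 2168953).
That day falls on 14 Miyazya 1218 EC in the Ethiopian calendar.

Miyazya 14, 1218 EC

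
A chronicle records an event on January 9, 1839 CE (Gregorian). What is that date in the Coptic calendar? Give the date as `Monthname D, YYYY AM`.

Both dates share Julian Day Number 2392749; in the Coptic calendar that is 2 Tobi 1555 AM.

Tobi 2, 1555 AM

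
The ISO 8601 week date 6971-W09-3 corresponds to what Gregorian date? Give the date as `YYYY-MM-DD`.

ISO week 1 of 6971 is the week containing the first Thursday of 6971.
Week 9, day 3 (Wednesday) lands on 6971-02-27.

6971-02-27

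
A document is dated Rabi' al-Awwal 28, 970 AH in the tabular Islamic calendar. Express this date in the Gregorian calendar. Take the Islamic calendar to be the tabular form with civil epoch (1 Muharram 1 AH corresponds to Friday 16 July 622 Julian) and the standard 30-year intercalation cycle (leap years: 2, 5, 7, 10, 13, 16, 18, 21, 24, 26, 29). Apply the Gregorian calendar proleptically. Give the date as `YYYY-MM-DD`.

Both dates share Julian Day Number 2291907; in the Gregorian calendar that is 5 December 1562 CE.

1562-12-05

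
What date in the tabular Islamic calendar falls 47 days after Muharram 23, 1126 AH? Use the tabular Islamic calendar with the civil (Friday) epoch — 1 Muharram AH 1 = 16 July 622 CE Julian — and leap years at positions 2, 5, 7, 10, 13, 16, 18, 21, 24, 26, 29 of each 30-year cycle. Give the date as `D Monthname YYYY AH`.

11 Rabi' al-Awwal 1126 AH

JDN of Muharram 23, 1126 AH = 2347124.
2347124 + 47 = 2347171.
JDN 2347171 in the tabular Islamic calendar is 11 Rabi' al-Awwal 1126 AH.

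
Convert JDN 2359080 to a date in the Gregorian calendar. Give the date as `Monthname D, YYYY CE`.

November 3, 1746 CE

Counting from JDN 2299161 = 15 Oct 1582 gives an offset of 59919 days.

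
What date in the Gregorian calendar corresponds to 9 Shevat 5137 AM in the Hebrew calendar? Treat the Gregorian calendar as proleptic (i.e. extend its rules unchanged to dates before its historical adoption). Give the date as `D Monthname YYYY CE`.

Both dates share Julian Day Number 2224027; in the Gregorian calendar that is 28 January 1377 CE.

28 January 1377 CE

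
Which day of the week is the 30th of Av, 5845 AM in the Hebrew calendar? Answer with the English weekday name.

In the Gregorian calendar this is 21 August 2085 (JDN 2482824).
Since JDN mod 7 = 1 (0 = Monday), the day is Tuesday.

Tuesday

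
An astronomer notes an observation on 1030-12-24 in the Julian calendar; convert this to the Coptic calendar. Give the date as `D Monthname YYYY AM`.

28 Koiak 747 AM

Both dates share Julian Day Number 2097623; in the Coptic calendar that is 28 Koiak 747 AM.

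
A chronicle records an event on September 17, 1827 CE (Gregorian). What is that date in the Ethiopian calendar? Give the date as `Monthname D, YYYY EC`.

Julian Day Number of the source date = 2388617.
Converting JDN 2388617 to the Ethiopian calendar gives 7 Meskerem 1820 EC.

Meskerem 7, 1820 EC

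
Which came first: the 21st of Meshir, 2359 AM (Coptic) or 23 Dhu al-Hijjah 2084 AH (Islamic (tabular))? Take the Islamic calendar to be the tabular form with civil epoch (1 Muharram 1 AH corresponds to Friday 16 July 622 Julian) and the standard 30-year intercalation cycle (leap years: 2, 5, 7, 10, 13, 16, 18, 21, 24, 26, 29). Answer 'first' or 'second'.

Converting both to JDN: 2686459 vs 2686933; the smaller is the first.

first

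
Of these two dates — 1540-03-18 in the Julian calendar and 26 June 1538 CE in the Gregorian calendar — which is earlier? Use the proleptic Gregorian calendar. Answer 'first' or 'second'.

second

The two dates have Julian Day Numbers 2283620 and 2282979 respectively.
Since 2282979 < 2283620, the second date comes first.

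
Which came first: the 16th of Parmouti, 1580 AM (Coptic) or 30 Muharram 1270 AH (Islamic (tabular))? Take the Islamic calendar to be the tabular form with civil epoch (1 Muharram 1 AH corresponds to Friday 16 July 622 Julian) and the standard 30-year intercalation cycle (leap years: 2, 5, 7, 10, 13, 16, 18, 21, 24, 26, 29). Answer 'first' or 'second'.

second

The two dates have Julian Day Numbers 2401985 and 2398160 respectively.
Since 2398160 < 2401985, the second date comes first.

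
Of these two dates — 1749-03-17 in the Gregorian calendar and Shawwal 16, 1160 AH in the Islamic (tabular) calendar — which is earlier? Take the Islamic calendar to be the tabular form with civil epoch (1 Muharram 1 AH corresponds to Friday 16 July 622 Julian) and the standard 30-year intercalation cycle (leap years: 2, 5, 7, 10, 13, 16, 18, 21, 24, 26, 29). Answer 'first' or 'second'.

First date → JDN 2359945; second date → JDN 2359432.
JDN 2359432 < JDN 2359945, so the second date is earlier.

second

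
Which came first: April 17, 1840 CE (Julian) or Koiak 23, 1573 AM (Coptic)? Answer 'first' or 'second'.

Converting both to JDN: 2393225 vs 2399315; the smaller is the first.

first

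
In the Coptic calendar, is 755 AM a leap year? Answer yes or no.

yes

755 mod 4 = 3; in the Coptic calendar a year is leap when year mod 4 = 3, so it is a leap year.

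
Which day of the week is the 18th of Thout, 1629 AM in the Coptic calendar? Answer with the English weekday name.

Equivalently 28 September 1912 Gregorian, JDN 2419674.
Since JDN mod 7 = 5 (0 = Monday), the day is Saturday.

Saturday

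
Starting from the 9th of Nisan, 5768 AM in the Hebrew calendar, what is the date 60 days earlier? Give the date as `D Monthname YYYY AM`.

8 Adar I 5768 AM

JDN of the 9th of Nisan, 5768 AM = 2454571.
2454571 − 60 = 2454511.
JDN 2454511 in the Hebrew calendar is 8 Adar I 5768 AM.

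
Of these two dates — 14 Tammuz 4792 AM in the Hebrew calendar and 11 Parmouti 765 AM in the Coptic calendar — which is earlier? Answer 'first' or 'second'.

first

The two dates have Julian Day Numbers 2098173 and 2104301 respectively.
Since 2098173 < 2104301, the first date comes first.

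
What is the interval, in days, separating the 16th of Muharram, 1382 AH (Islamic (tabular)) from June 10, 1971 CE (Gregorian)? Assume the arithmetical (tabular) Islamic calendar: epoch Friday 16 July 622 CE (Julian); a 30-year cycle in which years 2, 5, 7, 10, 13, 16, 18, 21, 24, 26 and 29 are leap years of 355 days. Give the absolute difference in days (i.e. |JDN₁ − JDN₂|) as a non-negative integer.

First date → JDN 2437835; second date → JDN 2441113.
The interval is |2437835 − 2441113| = 3278 days.

3278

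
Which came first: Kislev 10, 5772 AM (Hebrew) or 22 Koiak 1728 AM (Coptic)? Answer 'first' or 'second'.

The two dates have Julian Day Numbers 2455902 and 2455928 respectively.
Since 2455902 < 2455928, the first date comes first.

first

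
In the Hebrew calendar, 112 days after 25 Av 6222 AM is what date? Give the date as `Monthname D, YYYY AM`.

Kislev 18, 6223 AM

The starting date is JDN 2620520; 2620520 + 112 = 2620632.
JDN 2620632 corresponds to Kislev 18, 6223 AM.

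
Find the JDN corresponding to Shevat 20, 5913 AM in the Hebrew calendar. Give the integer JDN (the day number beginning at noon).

In the Gregorian calendar the same day is 15 February 2153.
JDN 2451545 is 1 January 2000 CE (Gregorian); the target day is +55928 days from there, so JDN = 2507473.

2507473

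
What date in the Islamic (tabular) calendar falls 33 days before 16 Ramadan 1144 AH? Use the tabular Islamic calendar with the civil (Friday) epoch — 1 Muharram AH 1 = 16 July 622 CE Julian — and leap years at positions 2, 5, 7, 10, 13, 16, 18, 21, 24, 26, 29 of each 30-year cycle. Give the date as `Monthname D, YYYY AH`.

Sha'ban 12, 1144 AH

JDN of 16 Ramadan 1144 AH = 2353732.
2353732 − 33 = 2353699.
JDN 2353699 in the tabular Islamic calendar is Sha'ban 12, 1144 AH.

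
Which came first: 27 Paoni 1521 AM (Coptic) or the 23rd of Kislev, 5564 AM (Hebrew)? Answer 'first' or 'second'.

second

The two dates have Julian Day Numbers 2380506 and 2379933 respectively.
Since 2379933 < 2380506, the second date comes first.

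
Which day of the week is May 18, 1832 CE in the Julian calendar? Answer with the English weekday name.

Wednesday

In the Gregorian calendar this is 30 May 1832 (JDN 2390334).
Since JDN mod 7 = 2 (0 = Monday), the day is Wednesday.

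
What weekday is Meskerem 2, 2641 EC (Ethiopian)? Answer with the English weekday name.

Sunday

Equivalently 17 September 2648 Gregorian, JDN 2688482.
Since JDN mod 7 = 6 (0 = Monday), the day is Sunday.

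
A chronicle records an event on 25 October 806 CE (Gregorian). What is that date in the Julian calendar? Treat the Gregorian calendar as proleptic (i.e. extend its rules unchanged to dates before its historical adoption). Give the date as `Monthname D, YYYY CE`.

October 21, 806 CE

At this point the Julian calendar is 4 days behind the Gregorian.
25 October 806 Gregorian − 4 days → 21 October 806 Julian.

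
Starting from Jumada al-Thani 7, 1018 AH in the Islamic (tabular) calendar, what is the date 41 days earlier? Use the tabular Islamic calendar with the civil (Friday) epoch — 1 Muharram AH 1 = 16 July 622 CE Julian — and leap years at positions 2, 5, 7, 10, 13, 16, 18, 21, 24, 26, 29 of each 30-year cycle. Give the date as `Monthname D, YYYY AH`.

Rabi' al-Thani 25, 1018 AH

Counting 41 days back from JDN 2308985 reaches JDN 2308944, which is Rabi' al-Thani 25, 1018 AH.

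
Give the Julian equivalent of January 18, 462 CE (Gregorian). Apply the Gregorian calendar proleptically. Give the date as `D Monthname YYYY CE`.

17 January 462 CE

For dates in this range the Gregorian date is 1 day ahead of the Julian.
18 January 462 Gregorian − 1 day → 17 January 462 Julian.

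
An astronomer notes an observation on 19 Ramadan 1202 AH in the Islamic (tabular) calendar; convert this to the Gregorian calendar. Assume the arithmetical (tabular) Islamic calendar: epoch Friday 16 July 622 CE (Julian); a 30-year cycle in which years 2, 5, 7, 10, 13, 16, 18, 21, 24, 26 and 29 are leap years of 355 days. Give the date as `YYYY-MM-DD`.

1788-06-23

Both dates share Julian Day Number 2374288; in the Gregorian calendar that is 23 June 1788 CE.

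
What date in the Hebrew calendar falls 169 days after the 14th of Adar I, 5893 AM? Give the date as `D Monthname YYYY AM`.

Counting 169 days forward from JDN 2500173 reaches JDN 2500342, which is 6 Av 5893 AM.

6 Av 5893 AM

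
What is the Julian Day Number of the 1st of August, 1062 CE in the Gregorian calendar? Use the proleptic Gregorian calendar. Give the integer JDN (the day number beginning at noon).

2109160

JDN 2400001 is 17 November 1858 CE (Gregorian), MJD 0; the target day is −290841 days from there, so JDN = 2109160.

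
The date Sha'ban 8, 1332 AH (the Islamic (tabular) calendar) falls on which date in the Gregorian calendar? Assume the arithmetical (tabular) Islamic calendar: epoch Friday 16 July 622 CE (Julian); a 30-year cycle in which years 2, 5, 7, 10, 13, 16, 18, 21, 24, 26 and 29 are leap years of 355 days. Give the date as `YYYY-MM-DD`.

Both dates share Julian Day Number 2420316; in the Gregorian calendar that is 2 July 1914 CE.

1914-07-02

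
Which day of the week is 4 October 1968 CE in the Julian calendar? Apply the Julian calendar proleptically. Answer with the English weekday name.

Thursday

Equivalently 17 October 1968 Gregorian, JDN 2440147.
JDN 2440147 mod 7 = 3, and JDN 0 was a Monday, so this is a Thursday.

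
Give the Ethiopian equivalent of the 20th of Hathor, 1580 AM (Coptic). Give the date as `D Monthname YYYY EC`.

Both dates share Julian Day Number 2401839; in the Ethiopian calendar that is 20 Hidar 1856 EC.

20 Hidar 1856 EC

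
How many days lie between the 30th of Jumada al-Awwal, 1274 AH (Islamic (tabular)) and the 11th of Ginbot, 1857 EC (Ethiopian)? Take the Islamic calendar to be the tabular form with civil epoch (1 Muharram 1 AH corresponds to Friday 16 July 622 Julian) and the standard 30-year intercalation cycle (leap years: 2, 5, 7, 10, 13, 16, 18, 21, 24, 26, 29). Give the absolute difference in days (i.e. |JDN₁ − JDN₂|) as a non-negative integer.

JDN of the first date = 2399696.
JDN of the second date = 2402375.
|2402375 − 2399696| = 2679.

2679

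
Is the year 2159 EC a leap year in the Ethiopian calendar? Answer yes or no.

yes

2159 mod 4 = 3; in the Ethiopian calendar a year is leap when year mod 4 = 3, so it is a leap year.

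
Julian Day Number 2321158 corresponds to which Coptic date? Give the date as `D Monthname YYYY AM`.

30 Koiak 1359 AM

JDN 2321158 is 5 January 1643 in the Gregorian calendar.
In the Coptic calendar that day is 30 Koiak 1359 AM.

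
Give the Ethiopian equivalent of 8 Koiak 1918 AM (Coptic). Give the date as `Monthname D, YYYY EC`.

Tahsas 8, 2194 EC

Both dates share Julian Day Number 2525311; in the Ethiopian calendar that is 8 Tahsas 2194 EC.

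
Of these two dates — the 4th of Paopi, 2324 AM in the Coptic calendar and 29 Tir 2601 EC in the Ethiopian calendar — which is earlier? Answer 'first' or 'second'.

Converting both to JDN: 2673539 vs 2674019; the smaller is the first.

first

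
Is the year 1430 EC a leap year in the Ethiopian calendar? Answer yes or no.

1430 mod 4 = 2; in the Ethiopian calendar a year is leap when year mod 4 = 3, so it is a common year.

no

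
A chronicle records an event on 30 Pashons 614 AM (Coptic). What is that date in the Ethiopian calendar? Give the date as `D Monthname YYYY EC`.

Julian Day Number of the source date = 2049197.
Converting JDN 2049197 to the Ethiopian calendar gives 30 Ginbot 890 EC.

30 Ginbot 890 EC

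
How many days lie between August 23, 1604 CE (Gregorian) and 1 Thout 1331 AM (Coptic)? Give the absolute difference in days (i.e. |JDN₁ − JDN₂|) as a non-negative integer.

First date → JDN 2307144; second date → JDN 2310812.
The interval is |2307144 − 2310812| = 3668 days.

3668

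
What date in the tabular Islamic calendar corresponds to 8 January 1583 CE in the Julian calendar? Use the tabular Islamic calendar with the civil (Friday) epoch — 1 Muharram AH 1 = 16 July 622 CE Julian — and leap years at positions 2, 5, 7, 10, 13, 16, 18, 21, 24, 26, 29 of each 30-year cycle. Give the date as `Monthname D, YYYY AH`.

Dhu al-Hijjah 23, 990 AH

Julian Day Number of the source date = 2299256.
Converting JDN 2299256 to the tabular Islamic calendar gives 23 Dhu al-Hijjah 990 AH.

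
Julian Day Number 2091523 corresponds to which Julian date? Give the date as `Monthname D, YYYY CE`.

The proleptic Gregorian equivalent of JDN 2091523 is 18 April 1014.
In the Julian calendar that day is April 12, 1014 CE.

April 12, 1014 CE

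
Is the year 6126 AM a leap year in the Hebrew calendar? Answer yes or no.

yes

Hebrew year 6126 is year 8 of its 19-year Metonic cycle; leap years are at positions 3, 6, 8, 11, 14, 17, 19, so it is a leap year (13 months).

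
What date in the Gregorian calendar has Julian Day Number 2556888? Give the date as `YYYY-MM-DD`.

2288-06-02

JDN 2451545 is 1 Jan 2000; 2556888 is +105343 days from there.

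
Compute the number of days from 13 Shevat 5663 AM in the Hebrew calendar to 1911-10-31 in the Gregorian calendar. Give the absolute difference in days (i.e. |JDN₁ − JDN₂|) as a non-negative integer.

First date → JDN 2416156; second date → JDN 2419341.
The interval is |2416156 − 2419341| = 3185 days.

3185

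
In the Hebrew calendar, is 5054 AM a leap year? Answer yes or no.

Hebrew year 5054 is year 19 of its 19-year Metonic cycle; leap years are at positions 3, 6, 8, 11, 14, 17, 19, so it is a leap year (13 months).

yes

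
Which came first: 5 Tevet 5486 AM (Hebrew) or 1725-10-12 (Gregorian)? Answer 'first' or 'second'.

second

The two dates have Julian Day Numbers 2351446 and 2351388 respectively.
Since 2351388 < 2351446, the second date comes first.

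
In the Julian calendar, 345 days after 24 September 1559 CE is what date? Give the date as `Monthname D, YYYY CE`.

September 3, 1560 CE

Counting 345 days forward from JDN 2290749 reaches JDN 2291094, which is September 3, 1560 CE.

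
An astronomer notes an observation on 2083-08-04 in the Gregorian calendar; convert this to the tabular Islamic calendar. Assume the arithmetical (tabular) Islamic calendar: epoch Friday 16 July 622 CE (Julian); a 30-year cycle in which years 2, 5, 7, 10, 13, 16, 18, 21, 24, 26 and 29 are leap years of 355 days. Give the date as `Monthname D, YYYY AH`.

Dhu al-Qa'dah 20, 1506 AH

Julian Day Number of the source date = 2482076.
Converting JDN 2482076 to the tabular Islamic calendar gives 20 Dhu al-Qa'dah 1506 AH.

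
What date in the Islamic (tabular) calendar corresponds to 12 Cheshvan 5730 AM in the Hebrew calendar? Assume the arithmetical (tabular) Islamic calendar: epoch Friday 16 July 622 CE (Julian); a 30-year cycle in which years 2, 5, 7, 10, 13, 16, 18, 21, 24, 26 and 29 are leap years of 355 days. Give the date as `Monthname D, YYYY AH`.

The source date corresponds to 24 October 1969 in the Gregorian calendar (JDN 2440519).
That day falls on 12 Sha'ban 1389 AH in the tabular Islamic calendar.

Sha'ban 12, 1389 AH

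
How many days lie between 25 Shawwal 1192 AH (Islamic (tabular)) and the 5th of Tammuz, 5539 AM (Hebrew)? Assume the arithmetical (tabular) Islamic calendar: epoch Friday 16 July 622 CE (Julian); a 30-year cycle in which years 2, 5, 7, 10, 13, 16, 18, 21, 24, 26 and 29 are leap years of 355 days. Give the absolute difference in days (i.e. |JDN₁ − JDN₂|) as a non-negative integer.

215

JDN of the first date = 2370781.
JDN of the second date = 2370996.
|2370996 − 2370781| = 215.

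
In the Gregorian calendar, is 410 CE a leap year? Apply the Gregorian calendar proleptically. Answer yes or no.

410 is not divisible by 4, so it is a common year.

no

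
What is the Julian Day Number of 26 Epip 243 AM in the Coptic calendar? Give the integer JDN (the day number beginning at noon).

In the proleptic Gregorian calendar the same day is 22 July 527.
JDN 2400001 is 17 November 1858 CE (Gregorian), MJD 0; the target day is −486256 days from there, so JDN = 1913745.

1913745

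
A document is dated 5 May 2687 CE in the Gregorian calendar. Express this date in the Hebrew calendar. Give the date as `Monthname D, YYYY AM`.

Both dates share Julian Day Number 2702591; in the Hebrew calendar that is 1 Iyar 6447 AM.

Iyar 1, 6447 AM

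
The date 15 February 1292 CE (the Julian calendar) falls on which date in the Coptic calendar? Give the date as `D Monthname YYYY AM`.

The source date corresponds to 22 February 1292 in the proleptic Gregorian calendar (JDN 2193006).
That day falls on 20 Meshir 1008 AM in the Coptic calendar.

20 Meshir 1008 AM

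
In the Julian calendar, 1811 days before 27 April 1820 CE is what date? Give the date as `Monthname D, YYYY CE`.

May 13, 1815 CE

Counting 1811 days back from JDN 2385930 reaches JDN 2384119, which is May 13, 1815 CE.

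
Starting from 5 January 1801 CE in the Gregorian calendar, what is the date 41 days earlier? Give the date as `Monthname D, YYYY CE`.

November 25, 1800 CE

JDN of 5 January 1801 CE = 2378866.
2378866 − 41 = 2378825.
JDN 2378825 in the Gregorian calendar is November 25, 1800 CE.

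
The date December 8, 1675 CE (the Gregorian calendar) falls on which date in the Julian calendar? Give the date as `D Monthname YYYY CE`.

28 November 1675 CE

The Julian–Gregorian offset here is 10 days (Julian trailing).
8 December 1675 Gregorian − 10 days → 28 November 1675 Julian.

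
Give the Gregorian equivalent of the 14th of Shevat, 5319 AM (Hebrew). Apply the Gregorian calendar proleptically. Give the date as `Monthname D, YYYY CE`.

February 1, 1559 CE

Julian Day Number of the source date = 2290504.
Converting JDN 2290504 to the Gregorian calendar gives 1 February 1559 CE.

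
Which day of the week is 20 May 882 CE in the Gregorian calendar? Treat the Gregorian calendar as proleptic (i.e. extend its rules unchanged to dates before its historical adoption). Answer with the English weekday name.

Wednesday

2043344 ≡ 2 (mod 7); counting from Monday = 0 gives Wednesday.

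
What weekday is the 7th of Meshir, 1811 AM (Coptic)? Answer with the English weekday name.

This is JDN 2486288 (14 February 2095 Gregorian).
Since JDN mod 7 = 0 (0 = Monday), the day is Monday.

Monday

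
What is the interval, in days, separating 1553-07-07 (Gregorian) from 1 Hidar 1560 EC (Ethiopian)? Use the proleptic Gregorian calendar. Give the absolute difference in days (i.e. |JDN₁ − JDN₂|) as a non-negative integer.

JDN of the first date = 2288469.
JDN of the second date = 2293706.
|2293706 − 2288469| = 5237.

5237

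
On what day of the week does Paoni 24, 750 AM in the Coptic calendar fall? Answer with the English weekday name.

Tuesday

This is JDN 2098895 (24 June 1034 Gregorian).
2098895 ≡ 1 (mod 7); counting from Monday = 0 gives Tuesday.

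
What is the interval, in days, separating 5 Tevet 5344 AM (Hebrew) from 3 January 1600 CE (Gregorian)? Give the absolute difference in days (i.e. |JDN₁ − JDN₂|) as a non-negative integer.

First date → JDN 2299592; second date → JDN 2305450.
The interval is |2299592 − 2305450| = 5858 days.

5858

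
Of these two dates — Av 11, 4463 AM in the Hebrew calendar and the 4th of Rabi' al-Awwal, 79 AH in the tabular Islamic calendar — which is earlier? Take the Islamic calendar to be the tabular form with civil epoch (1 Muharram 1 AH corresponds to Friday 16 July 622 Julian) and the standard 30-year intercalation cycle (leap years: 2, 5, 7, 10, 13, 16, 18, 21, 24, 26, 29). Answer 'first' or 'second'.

second

The two dates have Julian Day Numbers 1978039 and 1976143 respectively.
Since 1976143 < 1978039, the second date comes first.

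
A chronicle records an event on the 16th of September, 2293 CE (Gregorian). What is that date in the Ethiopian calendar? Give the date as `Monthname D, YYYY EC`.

Meskerem 4, 2286 EC

Both dates share Julian Day Number 2558820; in the Ethiopian calendar that is 4 Meskerem 2286 EC.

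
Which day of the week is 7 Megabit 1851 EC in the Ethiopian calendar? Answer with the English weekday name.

In the Gregorian calendar this is 15 March 1859 (JDN 2400119).
JDN 2400119 mod 7 = 1, and JDN 0 was a Monday, so this is a Tuesday.

Tuesday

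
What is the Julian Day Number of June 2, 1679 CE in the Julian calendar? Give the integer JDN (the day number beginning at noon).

Equivalently 12 June 1679 (Gregorian).
JDN 2299161 is 15 October 1582 CE (Gregorian); the target day is +35304 days from there, so JDN = 2334465.

2334465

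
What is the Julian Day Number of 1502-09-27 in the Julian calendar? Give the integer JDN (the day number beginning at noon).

Equivalently 7 October 1502 (proleptic Gregorian).
JDN 2400001 is 17 November 1858 CE (Gregorian), MJD 0; the target day is −130068 days from there, so JDN = 2269933.

2269933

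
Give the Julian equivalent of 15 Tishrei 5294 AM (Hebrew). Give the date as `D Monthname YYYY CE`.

4 October 1533 CE

The source date corresponds to 14 October 1533 in the proleptic Gregorian calendar (JDN 2281263).
That day falls on 4 October 1533 CE in the Julian calendar.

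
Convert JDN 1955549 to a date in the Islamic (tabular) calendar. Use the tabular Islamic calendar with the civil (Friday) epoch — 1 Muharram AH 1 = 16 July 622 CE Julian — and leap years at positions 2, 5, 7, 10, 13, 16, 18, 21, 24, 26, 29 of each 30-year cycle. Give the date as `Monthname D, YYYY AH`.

Muharram 23, 21 AH

JDN 1955549 is 4 January 642 in the proleptic Gregorian calendar.
In the tabular Islamic calendar that day is Muharram 23, 21 AH.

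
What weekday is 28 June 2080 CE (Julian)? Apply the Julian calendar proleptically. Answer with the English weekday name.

This is JDN 2480957 (11 July 2080 Gregorian).
Since JDN mod 7 = 3 (0 = Monday), the day is Thursday.

Thursday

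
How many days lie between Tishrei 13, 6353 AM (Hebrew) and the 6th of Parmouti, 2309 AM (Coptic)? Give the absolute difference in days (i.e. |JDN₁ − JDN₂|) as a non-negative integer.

First date → JDN 2668053; second date → JDN 2668242.
The interval is |2668053 − 2668242| = 189 days.

189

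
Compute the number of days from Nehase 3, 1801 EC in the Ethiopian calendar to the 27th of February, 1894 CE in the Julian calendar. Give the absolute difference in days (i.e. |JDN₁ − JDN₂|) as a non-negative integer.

30896

JDN of the first date = 2382003.
JDN of the second date = 2412899.
|2412899 − 2382003| = 30896.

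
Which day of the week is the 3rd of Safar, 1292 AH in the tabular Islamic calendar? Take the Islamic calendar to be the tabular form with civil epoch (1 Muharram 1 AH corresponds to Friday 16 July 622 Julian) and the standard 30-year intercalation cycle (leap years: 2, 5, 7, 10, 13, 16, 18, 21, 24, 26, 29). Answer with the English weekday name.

Thursday

Equivalently 11 March 1875 Gregorian, JDN 2405959.
Since JDN mod 7 = 3 (0 = Monday), the day is Thursday.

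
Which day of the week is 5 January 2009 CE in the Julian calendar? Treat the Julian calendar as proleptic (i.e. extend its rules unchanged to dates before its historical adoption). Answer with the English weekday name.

Sunday

This is JDN 2454850 (18 January 2009 Gregorian).
JDN 2454850 mod 7 = 6, and JDN 0 was a Monday, so this is a Sunday.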